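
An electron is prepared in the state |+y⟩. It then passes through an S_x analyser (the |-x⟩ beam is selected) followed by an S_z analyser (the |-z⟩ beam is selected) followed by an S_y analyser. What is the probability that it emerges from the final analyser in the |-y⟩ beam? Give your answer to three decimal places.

First analyser (S_x): from |+y⟩, P(|-x⟩) = 1/2.
After stage 1 the state is |-x⟩; P(|-z⟩) = |⟨-z|-x⟩|² = 1/2.
After stage 2 the state is |-z⟩; P(|-y⟩) = |⟨-y|-z⟩|² = 1/2.
Joint probability = 1/2 × 1/2 × 1/2 = 0.125.

0.125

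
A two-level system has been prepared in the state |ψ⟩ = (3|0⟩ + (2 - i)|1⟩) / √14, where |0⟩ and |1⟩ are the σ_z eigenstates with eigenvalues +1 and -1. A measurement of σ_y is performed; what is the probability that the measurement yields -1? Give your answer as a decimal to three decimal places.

|-y⟩ = (|0⟩ - i|1⟩)/√2, so ⟨-y|ψ⟩ = (4 + 2i) / (√2·√14).
P = |4 + 2i|² / 28 = 20/28.

0.714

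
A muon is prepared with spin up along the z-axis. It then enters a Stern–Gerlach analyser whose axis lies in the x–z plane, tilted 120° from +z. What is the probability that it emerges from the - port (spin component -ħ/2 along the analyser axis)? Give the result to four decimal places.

For spin-½, the probability of finding spin-up along an axis at angle θ to the initial spin direction is cos²(θ/2); spin-down is sin²(θ/2).
θ = 120°, so P = sin²(60°) ≈ 0.7500.

0.7500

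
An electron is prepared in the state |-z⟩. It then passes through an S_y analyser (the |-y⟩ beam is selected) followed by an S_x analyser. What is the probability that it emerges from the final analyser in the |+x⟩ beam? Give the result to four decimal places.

First analyser (S_y): from |-z⟩, P(|-y⟩) = 1/2.
After stage 1 the state is |-y⟩; P(|+x⟩) = |⟨+x|-y⟩|² = 1/2.
Joint probability = 1/2 × 1/2 = 0.2500.

0.2500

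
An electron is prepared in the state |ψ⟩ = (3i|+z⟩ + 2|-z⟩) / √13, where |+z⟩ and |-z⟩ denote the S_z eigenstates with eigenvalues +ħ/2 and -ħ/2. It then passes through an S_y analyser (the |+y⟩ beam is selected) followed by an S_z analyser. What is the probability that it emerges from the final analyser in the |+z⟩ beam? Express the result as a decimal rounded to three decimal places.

0.019

First analyser (S_y): P(|+y⟩) = |⟨+y|ψ⟩|² = 1/26.
After stage 1 the state is |+y⟩; P(|+z⟩) = |⟨+z|+y⟩|² = 1/2.
Joint probability = 1/26 × 1/2 = 0.019.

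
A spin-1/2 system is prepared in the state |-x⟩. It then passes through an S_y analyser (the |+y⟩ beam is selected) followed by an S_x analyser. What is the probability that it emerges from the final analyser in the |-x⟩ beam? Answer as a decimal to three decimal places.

First analyser (S_y): from |-x⟩, P(|+y⟩) = 1/2.
After stage 1 the state is |+y⟩; P(|-x⟩) = |⟨-x|+y⟩|² = 1/2.
Joint probability = 1/2 × 1/2 = 0.250.

0.250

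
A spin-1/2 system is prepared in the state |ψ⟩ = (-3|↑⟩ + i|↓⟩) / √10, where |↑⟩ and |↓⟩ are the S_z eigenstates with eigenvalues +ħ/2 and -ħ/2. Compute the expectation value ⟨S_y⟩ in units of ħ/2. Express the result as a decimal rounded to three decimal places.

-0.600

⟨σ_y⟩ = 2 Im(a* b)/(|a|²+|b|²) with a = -3, b = i.
a* b = -3i, so ⟨σ_y⟩ = -6/10.
⟨S_y⟩ = (ħ/2)·⟨σ_y⟩.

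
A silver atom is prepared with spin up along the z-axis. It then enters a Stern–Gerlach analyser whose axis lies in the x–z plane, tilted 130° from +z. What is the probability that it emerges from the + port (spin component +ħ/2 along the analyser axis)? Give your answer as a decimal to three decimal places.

0.179

For spin-½, the probability of finding spin-up along an axis at angle θ to the initial spin direction is cos²(θ/2); spin-down is sin²(θ/2).
θ = 130°, so P = cos²(65°) ≈ 0.179.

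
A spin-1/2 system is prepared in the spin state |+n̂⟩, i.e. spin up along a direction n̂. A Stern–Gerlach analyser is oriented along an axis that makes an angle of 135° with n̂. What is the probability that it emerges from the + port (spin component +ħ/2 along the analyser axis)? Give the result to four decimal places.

For spin-½, the probability of finding spin-up along an axis at angle θ to the initial spin direction is cos²(θ/2); spin-down is sin²(θ/2).
θ = 135°, so P = cos²(67.5°) ≈ 0.1464.

0.1464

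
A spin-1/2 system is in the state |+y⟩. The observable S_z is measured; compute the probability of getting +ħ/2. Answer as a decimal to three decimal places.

0.500

In the S_z basis, |+y⟩ = (|↑⟩ + i|↓⟩)/√2 and |+z⟩ = |↑⟩.
|⟨+z|+y⟩|² = 1/2.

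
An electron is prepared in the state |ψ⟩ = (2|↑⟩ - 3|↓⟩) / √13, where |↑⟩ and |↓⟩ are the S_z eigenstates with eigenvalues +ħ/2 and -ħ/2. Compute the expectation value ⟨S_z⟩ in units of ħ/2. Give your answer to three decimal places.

⟨σ_z⟩ = |a|² - |b|² divided by |a|²+|b|², with a, b the |↑⟩, |↓⟩ amplitudes.
= (4 - 9)/13 = -5/13.
⟨S_z⟩ = (ħ/2)·⟨σ_z⟩.

-0.385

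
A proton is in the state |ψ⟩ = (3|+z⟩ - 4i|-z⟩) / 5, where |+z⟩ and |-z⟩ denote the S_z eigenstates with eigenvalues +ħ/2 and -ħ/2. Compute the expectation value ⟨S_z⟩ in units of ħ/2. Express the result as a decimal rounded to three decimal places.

⟨σ_z⟩ = |a|² - |b|² divided by |a|²+|b|², with a, b the |+z⟩, |-z⟩ amplitudes.
= (9 - 16)/25 = -7/25.
⟨S_z⟩ = (ħ/2)·⟨σ_z⟩.

-0.280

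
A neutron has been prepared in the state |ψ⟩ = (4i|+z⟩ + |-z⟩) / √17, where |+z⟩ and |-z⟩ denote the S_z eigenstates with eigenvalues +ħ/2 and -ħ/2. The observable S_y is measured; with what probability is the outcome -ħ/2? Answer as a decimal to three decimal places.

0.735

|-y⟩ = (|+z⟩ - i|-z⟩)/√2, so ⟨-y|ψ⟩ = (5i) / (√2·√17).
P = |5i|² / 34 = 25/34.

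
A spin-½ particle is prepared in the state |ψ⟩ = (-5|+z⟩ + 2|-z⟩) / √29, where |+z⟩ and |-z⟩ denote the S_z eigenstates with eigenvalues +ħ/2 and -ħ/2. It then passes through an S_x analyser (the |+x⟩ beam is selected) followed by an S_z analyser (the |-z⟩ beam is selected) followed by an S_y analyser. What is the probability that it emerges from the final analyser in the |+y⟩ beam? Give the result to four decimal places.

0.0388

First analyser (S_x): P(|+x⟩) = |⟨+x|ψ⟩|² = 9/58.
After stage 1 the state is |+x⟩; P(|-z⟩) = |⟨-z|+x⟩|² = 1/2.
After stage 2 the state is |-z⟩; P(|+y⟩) = |⟨+y|-z⟩|² = 1/2.
Joint probability = 9/58 × 1/2 × 1/2 = 0.0388.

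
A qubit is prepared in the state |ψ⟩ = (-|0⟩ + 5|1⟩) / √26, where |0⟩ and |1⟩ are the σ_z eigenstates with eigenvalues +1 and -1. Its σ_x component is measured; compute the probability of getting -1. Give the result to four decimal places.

0.6923

|-x⟩ = (|0⟩ - |1⟩)/√2, so ⟨-x|ψ⟩ = (-6) / (√2·√26).
P = |-6|² / 52 = 36/52.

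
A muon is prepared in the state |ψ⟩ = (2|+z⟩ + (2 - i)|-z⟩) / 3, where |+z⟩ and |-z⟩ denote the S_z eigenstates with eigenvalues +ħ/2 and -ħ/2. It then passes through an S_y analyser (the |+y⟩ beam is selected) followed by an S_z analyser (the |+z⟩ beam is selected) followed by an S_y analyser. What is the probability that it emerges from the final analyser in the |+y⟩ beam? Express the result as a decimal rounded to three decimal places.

0.069

First analyser (S_y): P(|+y⟩) = |⟨+y|ψ⟩|² = 5/18.
After stage 1 the state is |+y⟩; P(|+z⟩) = |⟨+z|+y⟩|² = 1/2.
After stage 2 the state is |+z⟩; P(|+y⟩) = |⟨+y|+z⟩|² = 1/2.
Joint probability = 5/18 × 1/2 × 1/2 = 0.069.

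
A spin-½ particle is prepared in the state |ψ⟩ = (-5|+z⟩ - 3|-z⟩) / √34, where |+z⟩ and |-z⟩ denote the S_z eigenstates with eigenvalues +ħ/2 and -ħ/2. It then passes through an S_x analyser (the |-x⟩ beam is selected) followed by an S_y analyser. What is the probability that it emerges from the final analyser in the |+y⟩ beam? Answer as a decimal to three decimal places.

First analyser (S_x): P(|-x⟩) = |⟨-x|ψ⟩|² = 4/68.
After stage 1 the state is |-x⟩; P(|+y⟩) = |⟨+y|-x⟩|² = 1/2.
Joint probability = 4/68 × 1/2 = 0.029.

0.029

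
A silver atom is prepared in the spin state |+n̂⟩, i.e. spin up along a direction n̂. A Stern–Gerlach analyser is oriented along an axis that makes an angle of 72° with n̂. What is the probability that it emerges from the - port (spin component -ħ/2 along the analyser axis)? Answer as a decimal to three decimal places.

For spin-½, the probability of finding spin-up along an axis at angle θ to the initial spin direction is cos²(θ/2); spin-down is sin²(θ/2).
θ = 72°, so P = sin²(36°) ≈ 0.345.

0.345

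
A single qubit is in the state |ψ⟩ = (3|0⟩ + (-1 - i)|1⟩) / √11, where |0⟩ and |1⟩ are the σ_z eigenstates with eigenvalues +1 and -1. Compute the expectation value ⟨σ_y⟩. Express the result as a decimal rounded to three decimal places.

-0.545

⟨σ_y⟩ = 2 Im(a* b)/(|a|²+|b|²) with a = 3, b = (-1 - i).
a* b = (-3 - 3i), so ⟨σ_y⟩ = -6/11.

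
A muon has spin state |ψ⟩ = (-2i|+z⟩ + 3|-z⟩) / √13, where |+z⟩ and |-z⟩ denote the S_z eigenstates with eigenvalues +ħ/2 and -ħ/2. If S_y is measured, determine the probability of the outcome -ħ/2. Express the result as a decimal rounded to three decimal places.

|-y⟩ = (|+z⟩ - i|-z⟩)/√2, so ⟨-y|ψ⟩ = (i) / (√2·√13).
P = |i|² / 26 = 1/26.

0.038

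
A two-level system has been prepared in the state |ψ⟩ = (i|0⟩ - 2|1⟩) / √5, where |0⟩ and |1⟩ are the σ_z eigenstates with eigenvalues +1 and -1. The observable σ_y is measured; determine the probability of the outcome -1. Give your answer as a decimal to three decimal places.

|-y⟩ = (|0⟩ - i|1⟩)/√2, so ⟨-y|ψ⟩ = (-i) / (√2·√5).
P = |-i|² / 10 = 1/10.

0.100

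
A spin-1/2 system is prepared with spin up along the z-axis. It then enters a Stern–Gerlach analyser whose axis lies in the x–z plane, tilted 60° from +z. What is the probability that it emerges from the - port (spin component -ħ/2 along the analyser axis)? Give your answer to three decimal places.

For spin-½, the probability of finding spin-up along an axis at angle θ to the initial spin direction is cos²(θ/2); spin-down is sin²(θ/2).
θ = 60°, so P = sin²(30°) ≈ 0.250.

0.250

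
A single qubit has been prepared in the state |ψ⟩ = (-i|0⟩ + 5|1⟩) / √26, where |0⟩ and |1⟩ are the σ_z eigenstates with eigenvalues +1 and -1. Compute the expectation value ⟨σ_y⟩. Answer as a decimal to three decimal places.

⟨σ_y⟩ = 2 Im(a* b)/(|a|²+|b|²) with a = -i, b = 5.
a* b = 5i, so ⟨σ_y⟩ = 10/26.

0.385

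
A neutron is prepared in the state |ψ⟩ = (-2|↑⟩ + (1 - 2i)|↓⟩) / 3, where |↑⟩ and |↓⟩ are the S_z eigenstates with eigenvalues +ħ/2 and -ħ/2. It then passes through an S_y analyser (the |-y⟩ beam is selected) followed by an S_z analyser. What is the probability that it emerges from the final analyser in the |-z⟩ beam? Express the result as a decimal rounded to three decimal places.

First analyser (S_y): P(|-y⟩) = |⟨-y|ψ⟩|² = 1/18.
After stage 1 the state is |-y⟩; P(|-z⟩) = |⟨-z|-y⟩|² = 1/2.
Joint probability = 1/18 × 1/2 = 0.028.

0.028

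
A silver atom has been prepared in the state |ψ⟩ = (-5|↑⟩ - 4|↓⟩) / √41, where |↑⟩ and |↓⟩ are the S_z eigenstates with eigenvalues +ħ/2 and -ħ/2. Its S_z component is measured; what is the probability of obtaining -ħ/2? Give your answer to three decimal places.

0.390

The -ħ/2 outcome corresponds to |↓⟩. Its amplitude in |ψ⟩ is -4/√41.
P = |-4|² / 41 = 16/41.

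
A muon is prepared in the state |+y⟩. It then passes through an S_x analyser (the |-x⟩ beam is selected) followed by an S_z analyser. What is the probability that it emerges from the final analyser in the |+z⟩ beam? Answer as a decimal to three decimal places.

0.250

First analyser (S_x): from |+y⟩, P(|-x⟩) = 1/2.
After stage 1 the state is |-x⟩; P(|+z⟩) = |⟨+z|-x⟩|² = 1/2.
Joint probability = 1/2 × 1/2 = 0.250.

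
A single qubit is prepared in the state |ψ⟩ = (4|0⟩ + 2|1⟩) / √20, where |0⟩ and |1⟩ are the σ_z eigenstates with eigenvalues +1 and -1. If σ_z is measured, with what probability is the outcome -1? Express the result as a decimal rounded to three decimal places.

The -1 outcome corresponds to |1⟩. Its amplitude in |ψ⟩ is 2/√20.
P = |2|² / 20 = 4/20.

0.200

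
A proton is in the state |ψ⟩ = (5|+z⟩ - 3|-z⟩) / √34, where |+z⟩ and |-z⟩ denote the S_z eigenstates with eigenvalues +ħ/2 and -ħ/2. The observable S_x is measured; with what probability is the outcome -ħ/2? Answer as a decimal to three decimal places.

0.941

|-x⟩ = (|+z⟩ - |-z⟩)/√2, so ⟨-x|ψ⟩ = (8) / (√2·√34).
P = |8|² / 68 = 64/68.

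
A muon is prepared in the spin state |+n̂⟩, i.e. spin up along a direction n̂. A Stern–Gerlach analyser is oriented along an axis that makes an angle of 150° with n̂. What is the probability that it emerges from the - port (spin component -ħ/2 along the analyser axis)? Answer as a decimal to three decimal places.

For spin-½, the probability of finding spin-up along an axis at angle θ to the initial spin direction is cos²(θ/2); spin-down is sin²(θ/2).
θ = 150°, so P = sin²(75°) ≈ 0.933.

0.933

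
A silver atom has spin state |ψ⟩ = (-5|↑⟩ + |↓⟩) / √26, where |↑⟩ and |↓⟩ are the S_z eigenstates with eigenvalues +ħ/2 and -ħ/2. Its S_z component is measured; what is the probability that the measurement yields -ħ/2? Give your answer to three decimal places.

0.038

The -ħ/2 outcome corresponds to |↓⟩. Its amplitude in |ψ⟩ is 1/√26.
P = |1|² / 26 = 1/26.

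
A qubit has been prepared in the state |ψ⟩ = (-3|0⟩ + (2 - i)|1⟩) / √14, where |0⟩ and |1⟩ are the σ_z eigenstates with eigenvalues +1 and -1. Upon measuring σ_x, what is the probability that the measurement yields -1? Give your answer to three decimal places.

0.929

|-x⟩ = (|0⟩ - |1⟩)/√2, so ⟨-x|ψ⟩ = (-5 + i) / (√2·√14).
P = |-5 + i|² / 28 = 26/28.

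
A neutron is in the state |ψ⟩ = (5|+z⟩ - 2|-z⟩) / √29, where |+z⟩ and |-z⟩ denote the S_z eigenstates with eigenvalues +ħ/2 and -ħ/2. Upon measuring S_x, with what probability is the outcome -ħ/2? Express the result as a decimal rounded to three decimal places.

0.845

|-x⟩ = (|+z⟩ - |-z⟩)/√2, so ⟨-x|ψ⟩ = (7) / (√2·√29).
P = |7|² / 58 = 49/58.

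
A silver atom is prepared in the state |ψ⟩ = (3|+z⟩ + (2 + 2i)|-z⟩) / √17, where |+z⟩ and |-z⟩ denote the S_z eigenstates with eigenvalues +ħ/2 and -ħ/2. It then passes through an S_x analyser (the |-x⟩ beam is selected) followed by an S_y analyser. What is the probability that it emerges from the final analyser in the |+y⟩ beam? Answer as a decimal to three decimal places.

First analyser (S_x): P(|-x⟩) = |⟨-x|ψ⟩|² = 5/34.
After stage 1 the state is |-x⟩; P(|+y⟩) = |⟨+y|-x⟩|² = 1/2.
Joint probability = 5/34 × 1/2 = 0.074.

0.074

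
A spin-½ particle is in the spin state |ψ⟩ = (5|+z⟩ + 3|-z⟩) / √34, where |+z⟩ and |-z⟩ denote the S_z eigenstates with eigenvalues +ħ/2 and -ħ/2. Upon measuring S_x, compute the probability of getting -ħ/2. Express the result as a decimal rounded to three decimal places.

0.059

|-x⟩ = (|+z⟩ - |-z⟩)/√2, so ⟨-x|ψ⟩ = (2) / (√2·√34).
P = |2|² / 68 = 4/68.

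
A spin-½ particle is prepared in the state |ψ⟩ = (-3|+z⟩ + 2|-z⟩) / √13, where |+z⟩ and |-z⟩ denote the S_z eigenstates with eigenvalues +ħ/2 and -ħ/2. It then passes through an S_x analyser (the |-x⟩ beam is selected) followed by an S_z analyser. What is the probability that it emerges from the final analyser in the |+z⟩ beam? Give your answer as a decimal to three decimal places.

0.481

First analyser (S_x): P(|-x⟩) = |⟨-x|ψ⟩|² = 25/26.
After stage 1 the state is |-x⟩; P(|+z⟩) = |⟨+z|-x⟩|² = 1/2.
Joint probability = 25/26 × 1/2 = 0.481.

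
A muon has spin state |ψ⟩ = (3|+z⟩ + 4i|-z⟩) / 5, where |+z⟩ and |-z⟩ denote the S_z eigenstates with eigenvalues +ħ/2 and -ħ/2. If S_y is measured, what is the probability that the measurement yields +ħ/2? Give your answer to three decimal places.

|+y⟩ = (|+z⟩ + i|-z⟩)/√2, so ⟨+y|ψ⟩ = (7) / (√2·5).
P = |7|² / 50 = 49/50.

0.980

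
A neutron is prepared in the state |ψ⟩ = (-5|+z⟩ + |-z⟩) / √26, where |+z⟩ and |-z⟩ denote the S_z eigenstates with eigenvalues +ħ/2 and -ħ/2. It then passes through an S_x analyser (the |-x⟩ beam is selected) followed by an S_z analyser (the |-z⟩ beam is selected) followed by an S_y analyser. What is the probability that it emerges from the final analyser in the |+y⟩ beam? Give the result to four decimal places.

First analyser (S_x): P(|-x⟩) = |⟨-x|ψ⟩|² = 36/52.
After stage 1 the state is |-x⟩; P(|-z⟩) = |⟨-z|-x⟩|² = 1/2.
After stage 2 the state is |-z⟩; P(|+y⟩) = |⟨+y|-z⟩|² = 1/2.
Joint probability = 36/52 × 1/2 × 1/2 = 0.1731.

0.1731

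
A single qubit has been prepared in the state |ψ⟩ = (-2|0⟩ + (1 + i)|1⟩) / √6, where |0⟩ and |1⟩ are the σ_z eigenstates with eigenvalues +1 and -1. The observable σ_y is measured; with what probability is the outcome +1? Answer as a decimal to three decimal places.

|+y⟩ = (|0⟩ + i|1⟩)/√2, so ⟨+y|ψ⟩ = (-1 - i) / (√2·√6).
P = |-1 - i|² / 12 = 2/12.

0.167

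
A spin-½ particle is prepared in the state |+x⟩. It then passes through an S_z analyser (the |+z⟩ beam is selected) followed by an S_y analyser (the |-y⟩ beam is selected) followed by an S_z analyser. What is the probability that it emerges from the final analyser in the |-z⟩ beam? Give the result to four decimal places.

First analyser (S_z): from |+x⟩, P(|+z⟩) = 1/2.
After stage 1 the state is |+z⟩; P(|-y⟩) = |⟨-y|+z⟩|² = 1/2.
After stage 2 the state is |-y⟩; P(|-z⟩) = |⟨-z|-y⟩|² = 1/2.
Joint probability = 1/2 × 1/2 × 1/2 = 0.1250.

0.1250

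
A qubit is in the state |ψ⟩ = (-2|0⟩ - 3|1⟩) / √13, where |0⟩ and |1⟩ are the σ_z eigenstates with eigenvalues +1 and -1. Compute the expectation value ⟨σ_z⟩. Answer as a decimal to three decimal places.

-0.385

⟨σ_z⟩ = |a|² - |b|² divided by |a|²+|b|², with a, b the |0⟩, |1⟩ amplitudes.
= (4 - 9)/13 = -5/13.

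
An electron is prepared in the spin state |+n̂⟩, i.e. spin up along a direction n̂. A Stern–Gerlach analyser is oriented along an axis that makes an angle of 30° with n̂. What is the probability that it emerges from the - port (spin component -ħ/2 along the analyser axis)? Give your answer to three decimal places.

For spin-½, the probability of finding spin-up along an axis at angle θ to the initial spin direction is cos²(θ/2); spin-down is sin²(θ/2).
θ = 30°, so P = sin²(15°) ≈ 0.067.

0.067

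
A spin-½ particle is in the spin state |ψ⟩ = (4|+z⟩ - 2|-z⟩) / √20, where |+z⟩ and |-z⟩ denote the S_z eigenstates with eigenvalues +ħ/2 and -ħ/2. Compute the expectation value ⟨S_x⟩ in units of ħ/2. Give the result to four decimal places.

⟨σ_x⟩ = 2 Re(a* b)/(|a|²+|b|²) with a = 4, b = -2.
a* b = -8, so ⟨σ_x⟩ = -16/20.
⟨S_x⟩ = (ħ/2)·⟨σ_x⟩.

-0.8000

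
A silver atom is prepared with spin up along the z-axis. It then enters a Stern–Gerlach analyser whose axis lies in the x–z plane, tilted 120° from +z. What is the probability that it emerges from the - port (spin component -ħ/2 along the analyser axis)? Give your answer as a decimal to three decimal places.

0.750

For spin-½, the probability of finding spin-up along an axis at angle θ to the initial spin direction is cos²(θ/2); spin-down is sin²(θ/2).
θ = 120°, so P = sin²(60°) ≈ 0.750.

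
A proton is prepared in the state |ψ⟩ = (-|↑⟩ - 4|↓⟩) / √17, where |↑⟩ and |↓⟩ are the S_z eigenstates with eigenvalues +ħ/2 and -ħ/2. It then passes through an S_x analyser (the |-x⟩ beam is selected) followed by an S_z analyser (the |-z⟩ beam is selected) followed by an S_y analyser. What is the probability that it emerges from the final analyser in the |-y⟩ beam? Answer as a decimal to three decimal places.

First analyser (S_x): P(|-x⟩) = |⟨-x|ψ⟩|² = 9/34.
After stage 1 the state is |-x⟩; P(|-z⟩) = |⟨-z|-x⟩|² = 1/2.
After stage 2 the state is |-z⟩; P(|-y⟩) = |⟨-y|-z⟩|² = 1/2.
Joint probability = 9/34 × 1/2 × 1/2 = 0.066.

0.066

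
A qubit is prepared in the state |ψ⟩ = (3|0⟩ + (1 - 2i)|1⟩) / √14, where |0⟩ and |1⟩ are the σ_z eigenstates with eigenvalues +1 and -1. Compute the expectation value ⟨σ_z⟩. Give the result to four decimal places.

⟨σ_z⟩ = |a|² - |b|² divided by |a|²+|b|², with a, b the |0⟩, |1⟩ amplitudes.
= (9 - 5)/14 = 4/14.

0.2857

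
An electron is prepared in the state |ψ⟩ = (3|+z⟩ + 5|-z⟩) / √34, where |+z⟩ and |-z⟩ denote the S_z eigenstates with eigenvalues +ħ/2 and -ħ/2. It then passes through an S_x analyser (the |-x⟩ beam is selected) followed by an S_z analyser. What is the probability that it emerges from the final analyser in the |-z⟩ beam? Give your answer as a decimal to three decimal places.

First analyser (S_x): P(|-x⟩) = |⟨-x|ψ⟩|² = 4/68.
After stage 1 the state is |-x⟩; P(|-z⟩) = |⟨-z|-x⟩|² = 1/2.
Joint probability = 4/68 × 1/2 = 0.029.

0.029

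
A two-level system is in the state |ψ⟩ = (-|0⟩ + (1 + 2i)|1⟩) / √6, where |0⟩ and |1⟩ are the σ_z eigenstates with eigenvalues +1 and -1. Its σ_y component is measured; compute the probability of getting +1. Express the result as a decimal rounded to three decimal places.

0.167

|+y⟩ = (|0⟩ + i|1⟩)/√2, so ⟨+y|ψ⟩ = (1 - i) / (√2·√6).
P = |1 - i|² / 12 = 2/12.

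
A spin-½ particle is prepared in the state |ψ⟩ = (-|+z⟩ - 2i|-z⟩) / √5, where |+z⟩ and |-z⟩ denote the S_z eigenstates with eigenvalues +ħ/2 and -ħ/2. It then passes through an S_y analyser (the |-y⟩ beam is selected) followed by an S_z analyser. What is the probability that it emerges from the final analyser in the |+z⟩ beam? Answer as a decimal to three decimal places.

First analyser (S_y): P(|-y⟩) = |⟨-y|ψ⟩|² = 1/10.
After stage 1 the state is |-y⟩; P(|+z⟩) = |⟨+z|-y⟩|² = 1/2.
Joint probability = 1/10 × 1/2 = 0.050.

0.050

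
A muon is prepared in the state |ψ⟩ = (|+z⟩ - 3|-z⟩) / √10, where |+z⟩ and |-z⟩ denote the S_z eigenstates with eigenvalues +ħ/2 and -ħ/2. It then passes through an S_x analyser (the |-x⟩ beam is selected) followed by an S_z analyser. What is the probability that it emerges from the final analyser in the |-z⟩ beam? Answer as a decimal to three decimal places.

0.400

First analyser (S_x): P(|-x⟩) = |⟨-x|ψ⟩|² = 16/20.
After stage 1 the state is |-x⟩; P(|-z⟩) = |⟨-z|-x⟩|² = 1/2.
Joint probability = 16/20 × 1/2 = 0.400.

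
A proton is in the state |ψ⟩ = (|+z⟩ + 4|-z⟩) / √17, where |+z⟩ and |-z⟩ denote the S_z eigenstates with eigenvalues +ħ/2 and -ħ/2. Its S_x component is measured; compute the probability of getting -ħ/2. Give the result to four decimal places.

|-x⟩ = (|+z⟩ - |-z⟩)/√2, so ⟨-x|ψ⟩ = (-3) / (√2·√17).
P = |-3|² / 34 = 9/34.

0.2647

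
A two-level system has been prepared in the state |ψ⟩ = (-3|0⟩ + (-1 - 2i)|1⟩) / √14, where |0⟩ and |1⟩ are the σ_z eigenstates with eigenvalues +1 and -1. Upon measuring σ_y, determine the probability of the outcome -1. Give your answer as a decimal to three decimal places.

0.071

|-y⟩ = (|0⟩ - i|1⟩)/√2, so ⟨-y|ψ⟩ = (-1 - i) / (√2·√14).
P = |-1 - i|² / 28 = 2/28.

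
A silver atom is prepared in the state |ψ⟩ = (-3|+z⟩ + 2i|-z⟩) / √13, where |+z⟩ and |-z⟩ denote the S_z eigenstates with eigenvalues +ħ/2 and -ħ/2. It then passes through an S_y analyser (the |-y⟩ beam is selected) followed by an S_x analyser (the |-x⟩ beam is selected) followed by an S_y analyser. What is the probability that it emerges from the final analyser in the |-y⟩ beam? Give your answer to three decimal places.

0.240

First analyser (S_y): P(|-y⟩) = |⟨-y|ψ⟩|² = 25/26.
After stage 1 the state is |-y⟩; P(|-x⟩) = |⟨-x|-y⟩|² = 1/2.
After stage 2 the state is |-x⟩; P(|-y⟩) = |⟨-y|-x⟩|² = 1/2.
Joint probability = 25/26 × 1/2 × 1/2 = 0.240.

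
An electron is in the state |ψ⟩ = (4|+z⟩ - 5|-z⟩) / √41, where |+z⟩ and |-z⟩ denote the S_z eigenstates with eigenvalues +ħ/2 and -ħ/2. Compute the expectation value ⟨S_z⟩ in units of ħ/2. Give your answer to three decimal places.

⟨σ_z⟩ = |a|² - |b|² divided by |a|²+|b|², with a, b the |+z⟩, |-z⟩ amplitudes.
= (16 - 25)/41 = -9/41.
⟨S_z⟩ = (ħ/2)·⟨σ_z⟩.

-0.220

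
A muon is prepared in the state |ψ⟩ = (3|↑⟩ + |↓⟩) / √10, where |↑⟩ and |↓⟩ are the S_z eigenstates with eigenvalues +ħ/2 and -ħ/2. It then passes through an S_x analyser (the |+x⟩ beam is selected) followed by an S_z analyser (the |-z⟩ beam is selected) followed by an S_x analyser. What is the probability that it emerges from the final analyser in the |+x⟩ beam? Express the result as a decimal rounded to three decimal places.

0.200

First analyser (S_x): P(|+x⟩) = |⟨+x|ψ⟩|² = 16/20.
After stage 1 the state is |+x⟩; P(|-z⟩) = |⟨-z|+x⟩|² = 1/2.
After stage 2 the state is |-z⟩; P(|+x⟩) = |⟨+x|-z⟩|² = 1/2.
Joint probability = 16/20 × 1/2 × 1/2 = 0.200.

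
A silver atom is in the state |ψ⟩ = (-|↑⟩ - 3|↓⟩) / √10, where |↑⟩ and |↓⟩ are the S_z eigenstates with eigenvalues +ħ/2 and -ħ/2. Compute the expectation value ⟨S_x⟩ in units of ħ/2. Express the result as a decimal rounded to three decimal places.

0.600

⟨σ_x⟩ = 2 Re(a* b)/(|a|²+|b|²) with a = -1, b = -3.
a* b = 3, so ⟨σ_x⟩ = 6/10.
⟨S_x⟩ = (ħ/2)·⟨σ_x⟩.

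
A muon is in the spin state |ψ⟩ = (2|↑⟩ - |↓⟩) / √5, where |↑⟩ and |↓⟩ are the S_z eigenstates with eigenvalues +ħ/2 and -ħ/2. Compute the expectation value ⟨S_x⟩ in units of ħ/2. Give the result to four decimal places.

-0.8000

⟨σ_x⟩ = 2 Re(a* b)/(|a|²+|b|²) with a = 2, b = -1.
a* b = -2, so ⟨σ_x⟩ = -4/5.
⟨S_x⟩ = (ħ/2)·⟨σ_x⟩.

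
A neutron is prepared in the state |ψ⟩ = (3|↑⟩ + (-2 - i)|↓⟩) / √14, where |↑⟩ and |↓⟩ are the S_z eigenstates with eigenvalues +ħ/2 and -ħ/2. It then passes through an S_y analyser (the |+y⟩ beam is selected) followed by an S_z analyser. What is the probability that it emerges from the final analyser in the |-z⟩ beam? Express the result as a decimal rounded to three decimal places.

0.143

First analyser (S_y): P(|+y⟩) = |⟨+y|ψ⟩|² = 8/28.
After stage 1 the state is |+y⟩; P(|-z⟩) = |⟨-z|+y⟩|² = 1/2.
Joint probability = 8/28 × 1/2 = 0.143.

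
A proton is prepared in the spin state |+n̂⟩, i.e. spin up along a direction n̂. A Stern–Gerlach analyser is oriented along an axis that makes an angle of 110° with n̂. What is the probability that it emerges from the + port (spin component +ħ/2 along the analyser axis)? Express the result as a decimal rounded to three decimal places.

For spin-½, the probability of finding spin-up along an axis at angle θ to the initial spin direction is cos²(θ/2); spin-down is sin²(θ/2).
θ = 110°, so P = cos²(55°) ≈ 0.329.

0.329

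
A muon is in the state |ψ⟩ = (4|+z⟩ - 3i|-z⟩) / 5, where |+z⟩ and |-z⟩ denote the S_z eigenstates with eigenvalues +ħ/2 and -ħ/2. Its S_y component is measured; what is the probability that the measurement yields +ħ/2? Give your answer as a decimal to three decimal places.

0.020

|+y⟩ = (|+z⟩ + i|-z⟩)/√2, so ⟨+y|ψ⟩ = (1) / (√2·5).
P = |1|² / 50 = 1/50.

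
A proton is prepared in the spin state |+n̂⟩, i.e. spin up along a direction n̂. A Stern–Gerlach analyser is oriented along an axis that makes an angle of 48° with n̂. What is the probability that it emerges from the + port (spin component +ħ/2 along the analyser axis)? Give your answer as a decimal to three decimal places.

For spin-½, the probability of finding spin-up along an axis at angle θ to the initial spin direction is cos²(θ/2); spin-down is sin²(θ/2).
θ = 48°, so P = cos²(24°) ≈ 0.835.

0.835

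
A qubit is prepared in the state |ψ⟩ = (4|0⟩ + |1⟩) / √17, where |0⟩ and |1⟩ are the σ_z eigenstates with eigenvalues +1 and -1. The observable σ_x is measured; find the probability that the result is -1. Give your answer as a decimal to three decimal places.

0.265

|-x⟩ = (|0⟩ - |1⟩)/√2, so ⟨-x|ψ⟩ = (3) / (√2·√17).
P = |3|² / 34 = 9/34.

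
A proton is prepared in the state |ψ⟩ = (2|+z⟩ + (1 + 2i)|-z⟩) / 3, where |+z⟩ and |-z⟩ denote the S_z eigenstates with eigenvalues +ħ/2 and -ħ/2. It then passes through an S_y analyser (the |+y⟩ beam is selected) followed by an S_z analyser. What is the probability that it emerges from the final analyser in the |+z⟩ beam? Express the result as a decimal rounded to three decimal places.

0.472

First analyser (S_y): P(|+y⟩) = |⟨+y|ψ⟩|² = 17/18.
After stage 1 the state is |+y⟩; P(|+z⟩) = |⟨+z|+y⟩|² = 1/2.
Joint probability = 17/18 × 1/2 = 0.472.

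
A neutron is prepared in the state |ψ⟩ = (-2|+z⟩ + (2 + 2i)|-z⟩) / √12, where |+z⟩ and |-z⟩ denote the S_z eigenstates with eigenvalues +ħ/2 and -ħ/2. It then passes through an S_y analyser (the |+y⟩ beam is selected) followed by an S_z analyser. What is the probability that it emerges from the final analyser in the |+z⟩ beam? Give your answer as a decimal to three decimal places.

0.083

First analyser (S_y): P(|+y⟩) = |⟨+y|ψ⟩|² = 4/24.
After stage 1 the state is |+y⟩; P(|+z⟩) = |⟨+z|+y⟩|² = 1/2.
Joint probability = 4/24 × 1/2 = 0.083.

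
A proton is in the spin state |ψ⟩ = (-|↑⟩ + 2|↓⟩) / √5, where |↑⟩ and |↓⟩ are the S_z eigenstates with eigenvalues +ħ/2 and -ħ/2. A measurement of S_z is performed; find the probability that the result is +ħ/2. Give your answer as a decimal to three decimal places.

0.200

The +ħ/2 outcome corresponds to |↑⟩. Its amplitude in |ψ⟩ is -1/√5.
P = |-1|² / 5 = 1/5.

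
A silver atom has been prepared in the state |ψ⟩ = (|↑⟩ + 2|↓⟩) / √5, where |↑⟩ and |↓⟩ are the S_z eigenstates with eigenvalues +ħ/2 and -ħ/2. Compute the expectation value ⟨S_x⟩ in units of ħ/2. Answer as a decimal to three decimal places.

⟨σ_x⟩ = 2 Re(a* b)/(|a|²+|b|²) with a = 1, b = 2.
a* b = 2, so ⟨σ_x⟩ = 4/5.
⟨S_x⟩ = (ħ/2)·⟨σ_x⟩.

0.800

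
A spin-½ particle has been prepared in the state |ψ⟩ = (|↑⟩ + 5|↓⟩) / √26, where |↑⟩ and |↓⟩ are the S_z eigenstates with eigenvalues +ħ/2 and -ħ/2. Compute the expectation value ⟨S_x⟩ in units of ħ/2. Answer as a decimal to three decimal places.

⟨σ_x⟩ = 2 Re(a* b)/(|a|²+|b|²) with a = 1, b = 5.
a* b = 5, so ⟨σ_x⟩ = 10/26.
⟨S_x⟩ = (ħ/2)·⟨σ_x⟩.

0.385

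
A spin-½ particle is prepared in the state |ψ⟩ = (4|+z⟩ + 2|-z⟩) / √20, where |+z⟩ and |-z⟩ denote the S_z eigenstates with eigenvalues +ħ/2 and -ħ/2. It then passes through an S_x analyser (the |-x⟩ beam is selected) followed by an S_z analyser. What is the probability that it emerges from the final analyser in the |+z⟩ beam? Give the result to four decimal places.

0.0500

First analyser (S_x): P(|-x⟩) = |⟨-x|ψ⟩|² = 4/40.
After stage 1 the state is |-x⟩; P(|+z⟩) = |⟨+z|-x⟩|² = 1/2.
Joint probability = 4/40 × 1/2 = 0.0500.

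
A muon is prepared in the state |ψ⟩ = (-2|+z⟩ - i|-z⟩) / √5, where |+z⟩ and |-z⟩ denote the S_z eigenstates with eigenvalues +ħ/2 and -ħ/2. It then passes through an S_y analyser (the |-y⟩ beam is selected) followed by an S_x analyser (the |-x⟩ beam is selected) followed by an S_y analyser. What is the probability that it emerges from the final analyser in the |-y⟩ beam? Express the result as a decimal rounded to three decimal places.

0.025

First analyser (S_y): P(|-y⟩) = |⟨-y|ψ⟩|² = 1/10.
After stage 1 the state is |-y⟩; P(|-x⟩) = |⟨-x|-y⟩|² = 1/2.
After stage 2 the state is |-x⟩; P(|-y⟩) = |⟨-y|-x⟩|² = 1/2.
Joint probability = 1/10 × 1/2 × 1/2 = 0.025.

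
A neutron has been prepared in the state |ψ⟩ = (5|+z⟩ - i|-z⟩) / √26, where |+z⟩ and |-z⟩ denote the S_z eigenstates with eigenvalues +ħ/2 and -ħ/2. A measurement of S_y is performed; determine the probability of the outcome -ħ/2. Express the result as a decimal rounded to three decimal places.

|-y⟩ = (|+z⟩ - i|-z⟩)/√2, so ⟨-y|ψ⟩ = (6) / (√2·√26).
P = |6|² / 52 = 36/52.

0.692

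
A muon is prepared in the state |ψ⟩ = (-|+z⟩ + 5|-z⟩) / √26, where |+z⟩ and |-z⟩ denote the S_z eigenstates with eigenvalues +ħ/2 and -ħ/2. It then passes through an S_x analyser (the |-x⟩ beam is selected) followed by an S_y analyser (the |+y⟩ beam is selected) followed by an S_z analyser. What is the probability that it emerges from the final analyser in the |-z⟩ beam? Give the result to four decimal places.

0.1731

First analyser (S_x): P(|-x⟩) = |⟨-x|ψ⟩|² = 36/52.
After stage 1 the state is |-x⟩; P(|+y⟩) = |⟨+y|-x⟩|² = 1/2.
After stage 2 the state is |+y⟩; P(|-z⟩) = |⟨-z|+y⟩|² = 1/2.
Joint probability = 36/52 × 1/2 × 1/2 = 0.1731.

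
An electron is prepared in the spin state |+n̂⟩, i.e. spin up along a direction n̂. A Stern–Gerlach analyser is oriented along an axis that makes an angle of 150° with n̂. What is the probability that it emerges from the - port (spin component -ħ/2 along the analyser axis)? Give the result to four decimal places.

For spin-½, the probability of finding spin-up along an axis at angle θ to the initial spin direction is cos²(θ/2); spin-down is sin²(θ/2).
θ = 150°, so P = sin²(75°) ≈ 0.9330.

0.9330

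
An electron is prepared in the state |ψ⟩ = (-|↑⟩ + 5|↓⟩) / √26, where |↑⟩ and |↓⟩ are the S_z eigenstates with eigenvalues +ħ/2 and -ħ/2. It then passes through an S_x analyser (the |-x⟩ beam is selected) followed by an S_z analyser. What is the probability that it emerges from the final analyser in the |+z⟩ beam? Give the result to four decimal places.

First analyser (S_x): P(|-x⟩) = |⟨-x|ψ⟩|² = 36/52.
After stage 1 the state is |-x⟩; P(|+z⟩) = |⟨+z|-x⟩|² = 1/2.
Joint probability = 36/52 × 1/2 = 0.3462.

0.3462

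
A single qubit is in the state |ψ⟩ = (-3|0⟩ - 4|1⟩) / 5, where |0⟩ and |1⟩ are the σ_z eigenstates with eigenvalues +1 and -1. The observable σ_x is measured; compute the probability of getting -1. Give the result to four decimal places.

|-x⟩ = (|0⟩ - |1⟩)/√2, so ⟨-x|ψ⟩ = (1) / (√2·5).
P = |1|² / 50 = 1/50.

0.0200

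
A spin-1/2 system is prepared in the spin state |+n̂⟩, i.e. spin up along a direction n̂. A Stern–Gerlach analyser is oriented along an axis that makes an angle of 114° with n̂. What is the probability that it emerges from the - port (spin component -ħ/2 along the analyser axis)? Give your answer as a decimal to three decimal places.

For spin-½, the probability of finding spin-up along an axis at angle θ to the initial spin direction is cos²(θ/2); spin-down is sin²(θ/2).
θ = 114°, so P = sin²(57°) ≈ 0.703.

0.703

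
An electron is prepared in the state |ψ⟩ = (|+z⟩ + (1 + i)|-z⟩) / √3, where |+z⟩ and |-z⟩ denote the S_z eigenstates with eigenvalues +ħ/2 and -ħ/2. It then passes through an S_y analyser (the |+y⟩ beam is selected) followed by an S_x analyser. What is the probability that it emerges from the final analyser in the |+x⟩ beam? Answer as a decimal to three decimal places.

First analyser (S_y): P(|+y⟩) = |⟨+y|ψ⟩|² = 5/6.
After stage 1 the state is |+y⟩; P(|+x⟩) = |⟨+x|+y⟩|² = 1/2.
Joint probability = 5/6 × 1/2 = 0.417.

0.417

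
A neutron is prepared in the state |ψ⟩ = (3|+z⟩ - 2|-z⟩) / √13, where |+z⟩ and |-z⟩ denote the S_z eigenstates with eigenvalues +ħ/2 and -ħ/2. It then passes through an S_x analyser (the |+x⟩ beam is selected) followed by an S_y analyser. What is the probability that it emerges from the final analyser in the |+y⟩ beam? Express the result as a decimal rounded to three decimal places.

0.019

First analyser (S_x): P(|+x⟩) = |⟨+x|ψ⟩|² = 1/26.
After stage 1 the state is |+x⟩; P(|+y⟩) = |⟨+y|+x⟩|² = 1/2.
Joint probability = 1/26 × 1/2 = 0.019.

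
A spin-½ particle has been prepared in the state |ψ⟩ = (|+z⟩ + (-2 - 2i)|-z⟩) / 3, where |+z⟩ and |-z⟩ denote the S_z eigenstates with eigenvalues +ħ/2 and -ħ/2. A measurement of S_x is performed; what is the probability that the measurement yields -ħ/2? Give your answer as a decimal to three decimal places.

0.722

|-x⟩ = (|+z⟩ - |-z⟩)/√2, so ⟨-x|ψ⟩ = (3 + 2i) / (√2·3).
P = |3 + 2i|² / 18 = 13/18.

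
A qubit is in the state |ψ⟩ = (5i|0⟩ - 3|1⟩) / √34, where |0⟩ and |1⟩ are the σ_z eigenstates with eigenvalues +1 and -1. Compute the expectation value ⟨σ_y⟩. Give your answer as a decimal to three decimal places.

0.882

⟨σ_y⟩ = 2 Im(a* b)/(|a|²+|b|²) with a = 5i, b = -3.
a* b = 15i, so ⟨σ_y⟩ = 30/34.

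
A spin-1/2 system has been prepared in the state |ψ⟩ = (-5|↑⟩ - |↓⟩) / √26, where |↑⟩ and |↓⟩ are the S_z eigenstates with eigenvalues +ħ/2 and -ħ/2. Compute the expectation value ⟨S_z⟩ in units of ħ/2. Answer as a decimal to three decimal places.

0.923

⟨σ_z⟩ = |a|² - |b|² divided by |a|²+|b|², with a, b the |↑⟩, |↓⟩ amplitudes.
= (25 - 1)/26 = 24/26.
⟨S_z⟩ = (ħ/2)·⟨σ_z⟩.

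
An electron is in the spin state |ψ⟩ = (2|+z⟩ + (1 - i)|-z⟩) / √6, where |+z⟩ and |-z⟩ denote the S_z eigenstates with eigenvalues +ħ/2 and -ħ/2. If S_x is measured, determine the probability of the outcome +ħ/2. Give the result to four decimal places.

|+x⟩ = (|+z⟩ + |-z⟩)/√2, so ⟨+x|ψ⟩ = (3 - i) / (√2·√6).
P = |3 - i|² / 12 = 10/12.

0.8333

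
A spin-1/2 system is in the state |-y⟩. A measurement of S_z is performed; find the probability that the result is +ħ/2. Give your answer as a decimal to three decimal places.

In the S_z basis, |-y⟩ = (|+z⟩ - i|-z⟩)/√2 and |+z⟩ = |+z⟩.
|⟨+z|-y⟩|² = 1/2.

0.500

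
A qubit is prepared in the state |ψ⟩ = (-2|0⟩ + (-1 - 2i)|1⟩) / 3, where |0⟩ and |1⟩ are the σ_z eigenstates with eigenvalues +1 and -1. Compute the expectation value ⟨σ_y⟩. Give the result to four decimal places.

0.8889

⟨σ_y⟩ = 2 Im(a* b)/(|a|²+|b|²) with a = -2, b = (-1 - 2i).
a* b = (2 + 4i), so ⟨σ_y⟩ = 8/9.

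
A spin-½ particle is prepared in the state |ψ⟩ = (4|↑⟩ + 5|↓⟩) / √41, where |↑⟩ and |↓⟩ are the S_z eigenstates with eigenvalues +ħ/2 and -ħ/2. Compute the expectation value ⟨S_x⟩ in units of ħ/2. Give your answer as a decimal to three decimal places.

⟨σ_x⟩ = 2 Re(a* b)/(|a|²+|b|²) with a = 4, b = 5.
a* b = 20, so ⟨σ_x⟩ = 40/41.
⟨S_x⟩ = (ħ/2)·⟨σ_x⟩.

0.976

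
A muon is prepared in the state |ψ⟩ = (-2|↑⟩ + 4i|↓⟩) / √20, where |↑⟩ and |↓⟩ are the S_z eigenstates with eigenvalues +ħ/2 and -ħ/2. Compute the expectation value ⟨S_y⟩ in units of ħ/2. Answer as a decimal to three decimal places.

⟨σ_y⟩ = 2 Im(a* b)/(|a|²+|b|²) with a = -2, b = 4i.
a* b = -8i, so ⟨σ_y⟩ = -16/20.
⟨S_y⟩ = (ħ/2)·⟨σ_y⟩.

-0.800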